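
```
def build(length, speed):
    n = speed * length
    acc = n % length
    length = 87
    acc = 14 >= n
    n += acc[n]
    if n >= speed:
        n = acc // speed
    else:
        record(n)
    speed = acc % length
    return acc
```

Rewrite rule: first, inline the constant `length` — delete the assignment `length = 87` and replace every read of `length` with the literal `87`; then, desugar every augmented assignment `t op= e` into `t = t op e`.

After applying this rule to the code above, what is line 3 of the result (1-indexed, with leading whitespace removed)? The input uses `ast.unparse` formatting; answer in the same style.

acc = n % 87

Transformed code:
def build(length, speed):
    n = speed * 87
    acc = n % 87
    acc = 14 >= n
    n = n + acc[n]
    if n >= speed:
        n = acc // speed
    else:
        record(n)
    speed = acc % 87
    return acc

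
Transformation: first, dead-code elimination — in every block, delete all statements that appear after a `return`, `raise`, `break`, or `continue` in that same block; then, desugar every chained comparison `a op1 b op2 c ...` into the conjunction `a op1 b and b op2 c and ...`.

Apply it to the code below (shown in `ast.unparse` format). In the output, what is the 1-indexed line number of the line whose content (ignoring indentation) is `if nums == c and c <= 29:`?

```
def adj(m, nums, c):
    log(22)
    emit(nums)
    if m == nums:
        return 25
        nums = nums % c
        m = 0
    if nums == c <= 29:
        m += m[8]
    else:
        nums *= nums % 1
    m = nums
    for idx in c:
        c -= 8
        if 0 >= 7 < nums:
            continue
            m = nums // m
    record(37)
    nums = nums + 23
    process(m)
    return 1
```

Transformed code:
def adj(m, nums, c):
    log(22)
    emit(nums)
    if m == nums:
        return 25
    if nums == c and c <= 29:
        m += m[8]
    else:
        nums *= nums % 1
    m = nums
    for idx in c:
        c -= 8
        if 0 >= 7 and 7 < nums:
            continue
    record(37)
    nums = nums + 23
    process(m)
    return 1

6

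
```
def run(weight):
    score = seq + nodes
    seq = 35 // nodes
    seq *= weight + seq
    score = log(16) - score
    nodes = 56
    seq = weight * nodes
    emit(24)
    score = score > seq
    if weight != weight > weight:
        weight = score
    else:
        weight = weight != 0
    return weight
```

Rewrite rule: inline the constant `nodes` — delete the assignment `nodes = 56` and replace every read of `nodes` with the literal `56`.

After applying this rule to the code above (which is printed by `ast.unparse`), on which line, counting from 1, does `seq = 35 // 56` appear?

3

Transformed code:
def run(weight):
    score = seq + 56
    seq = 35 // 56
    seq *= weight + seq
    score = log(16) - score
    seq = weight * 56
    emit(24)
    score = score > seq
    if weight != weight > weight:
        weight = score
    else:
        weight = weight != 0
    return weight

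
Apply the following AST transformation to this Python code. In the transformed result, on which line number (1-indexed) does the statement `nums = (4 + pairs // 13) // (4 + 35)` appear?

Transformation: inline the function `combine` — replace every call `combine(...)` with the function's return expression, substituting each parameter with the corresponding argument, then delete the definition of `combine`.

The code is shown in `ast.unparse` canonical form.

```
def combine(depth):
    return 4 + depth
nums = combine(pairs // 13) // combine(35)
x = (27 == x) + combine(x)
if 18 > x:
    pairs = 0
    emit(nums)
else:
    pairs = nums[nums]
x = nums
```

Transformed code:
nums = (4 + pairs // 13) // (4 + 35)
x = (27 == x) + (4 + x)
if 18 > x:
    pairs = 0
    emit(nums)
else:
    pairs = nums[nums]
x = nums

1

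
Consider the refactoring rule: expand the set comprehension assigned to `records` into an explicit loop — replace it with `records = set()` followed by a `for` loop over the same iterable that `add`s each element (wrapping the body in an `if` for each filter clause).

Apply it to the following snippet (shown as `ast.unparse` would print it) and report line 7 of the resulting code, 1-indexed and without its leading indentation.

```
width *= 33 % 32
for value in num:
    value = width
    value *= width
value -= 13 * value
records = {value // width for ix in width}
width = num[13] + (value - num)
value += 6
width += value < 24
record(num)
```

Transformed code:
width *= 33 % 32
for value in num:
    value = width
    value *= width
value -= 13 * value
records = set()
for ix in width:
    records.add(value // width)
width = num[13] + (value - num)
value += 6
width += value < 24
record(num)

for ix in width:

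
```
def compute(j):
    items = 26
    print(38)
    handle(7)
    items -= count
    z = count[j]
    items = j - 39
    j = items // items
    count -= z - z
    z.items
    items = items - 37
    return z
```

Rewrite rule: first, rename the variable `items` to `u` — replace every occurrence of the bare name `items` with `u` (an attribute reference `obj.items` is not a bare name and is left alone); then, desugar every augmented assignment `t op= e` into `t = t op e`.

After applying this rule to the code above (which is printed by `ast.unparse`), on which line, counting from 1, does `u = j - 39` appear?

7

Transformed code:
def compute(j):
    u = 26
    print(38)
    handle(7)
    u = u - count
    z = count[j]
    u = j - 39
    j = u // u
    count = count - (z - z)
    z.items
    u = u - 37
    return z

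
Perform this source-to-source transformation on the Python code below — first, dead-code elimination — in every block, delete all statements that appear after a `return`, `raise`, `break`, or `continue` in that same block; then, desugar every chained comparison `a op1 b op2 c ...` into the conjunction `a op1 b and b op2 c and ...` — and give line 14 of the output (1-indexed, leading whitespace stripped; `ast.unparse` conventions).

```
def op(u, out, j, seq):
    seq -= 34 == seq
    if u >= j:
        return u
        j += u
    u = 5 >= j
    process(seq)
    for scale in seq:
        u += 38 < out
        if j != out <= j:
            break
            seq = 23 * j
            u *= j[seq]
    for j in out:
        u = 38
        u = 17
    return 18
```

return 18

Transformed code:
def op(u, out, j, seq):
    seq -= 34 == seq
    if u >= j:
        return u
    u = 5 >= j
    process(seq)
    for scale in seq:
        u += 38 < out
        if j != out and out <= j:
            break
    for j in out:
        u = 38
        u = 17
    return 18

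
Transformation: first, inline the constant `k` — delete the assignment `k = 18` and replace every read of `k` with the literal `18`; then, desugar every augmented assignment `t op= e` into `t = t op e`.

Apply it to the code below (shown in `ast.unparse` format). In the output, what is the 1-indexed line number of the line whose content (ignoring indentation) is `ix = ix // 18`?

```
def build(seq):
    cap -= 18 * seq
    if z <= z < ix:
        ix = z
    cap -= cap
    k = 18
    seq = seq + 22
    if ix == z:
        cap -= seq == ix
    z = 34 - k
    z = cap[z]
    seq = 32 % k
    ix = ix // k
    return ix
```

Transformed code:
def build(seq):
    cap = cap - 18 * seq
    if z <= z < ix:
        ix = z
    cap = cap - cap
    seq = seq + 22
    if ix == z:
        cap = cap - (seq == ix)
    z = 34 - 18
    z = cap[z]
    seq = 32 % 18
    ix = ix // 18
    return ix

12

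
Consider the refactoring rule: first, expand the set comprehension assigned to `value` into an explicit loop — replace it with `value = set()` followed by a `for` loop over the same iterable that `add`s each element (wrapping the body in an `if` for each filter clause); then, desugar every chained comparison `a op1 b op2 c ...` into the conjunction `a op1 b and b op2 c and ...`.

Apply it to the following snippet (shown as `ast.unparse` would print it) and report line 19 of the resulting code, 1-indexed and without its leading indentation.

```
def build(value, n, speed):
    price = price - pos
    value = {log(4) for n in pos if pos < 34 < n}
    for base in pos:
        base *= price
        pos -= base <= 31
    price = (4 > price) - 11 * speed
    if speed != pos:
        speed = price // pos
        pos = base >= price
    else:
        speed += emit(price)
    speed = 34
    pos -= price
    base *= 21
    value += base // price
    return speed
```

Transformed code:
def build(value, n, speed):
    price = price - pos
    value = set()
    for n in pos:
        if pos < 34 and 34 < n:
            value.add(log(4))
    for base in pos:
        base *= price
        pos -= base <= 31
    price = (4 > price) - 11 * speed
    if speed != pos:
        speed = price // pos
        pos = base >= price
    else:
        speed += emit(price)
    speed = 34
    pos -= price
    base *= 21
    value += base // price
    return speed

value += base // price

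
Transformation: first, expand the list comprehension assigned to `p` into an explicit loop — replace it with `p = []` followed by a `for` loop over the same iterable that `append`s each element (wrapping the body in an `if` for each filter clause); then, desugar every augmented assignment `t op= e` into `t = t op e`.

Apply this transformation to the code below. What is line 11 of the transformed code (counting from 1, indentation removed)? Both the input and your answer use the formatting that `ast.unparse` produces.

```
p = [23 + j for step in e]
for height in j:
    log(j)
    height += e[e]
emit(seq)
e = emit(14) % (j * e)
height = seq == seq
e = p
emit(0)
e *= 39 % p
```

Transformed code:
p = []
for step in e:
    p.append(23 + j)
for height in j:
    log(j)
    height = height + e[e]
emit(seq)
e = emit(14) % (j * e)
height = seq == seq
e = p
emit(0)
e = e * (39 % p)

emit(0)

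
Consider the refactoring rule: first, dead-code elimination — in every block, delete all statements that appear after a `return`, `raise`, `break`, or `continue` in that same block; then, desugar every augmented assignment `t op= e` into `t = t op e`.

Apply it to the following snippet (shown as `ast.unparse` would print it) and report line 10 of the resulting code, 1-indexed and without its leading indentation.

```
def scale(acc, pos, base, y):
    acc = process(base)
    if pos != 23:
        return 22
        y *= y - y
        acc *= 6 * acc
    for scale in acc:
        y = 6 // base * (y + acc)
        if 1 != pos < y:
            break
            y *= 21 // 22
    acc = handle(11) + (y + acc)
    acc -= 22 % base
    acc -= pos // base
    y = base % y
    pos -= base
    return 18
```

acc = acc - 22 % base

Transformed code:
def scale(acc, pos, base, y):
    acc = process(base)
    if pos != 23:
        return 22
    for scale in acc:
        y = 6 // base * (y + acc)
        if 1 != pos < y:
            break
    acc = handle(11) + (y + acc)
    acc = acc - 22 % base
    acc = acc - pos // base
    y = base % y
    pos = pos - base
    return 18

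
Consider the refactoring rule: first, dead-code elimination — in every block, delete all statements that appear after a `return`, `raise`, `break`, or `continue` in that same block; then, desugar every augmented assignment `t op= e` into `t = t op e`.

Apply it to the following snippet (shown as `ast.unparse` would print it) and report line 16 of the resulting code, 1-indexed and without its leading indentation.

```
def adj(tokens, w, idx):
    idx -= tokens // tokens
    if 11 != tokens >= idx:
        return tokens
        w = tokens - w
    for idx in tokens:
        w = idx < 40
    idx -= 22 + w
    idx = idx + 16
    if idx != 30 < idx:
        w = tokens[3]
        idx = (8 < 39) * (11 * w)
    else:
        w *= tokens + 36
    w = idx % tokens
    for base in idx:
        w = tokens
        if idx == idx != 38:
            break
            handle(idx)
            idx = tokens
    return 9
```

Transformed code:
def adj(tokens, w, idx):
    idx = idx - tokens // tokens
    if 11 != tokens >= idx:
        return tokens
    for idx in tokens:
        w = idx < 40
    idx = idx - (22 + w)
    idx = idx + 16
    if idx != 30 < idx:
        w = tokens[3]
        idx = (8 < 39) * (11 * w)
    else:
        w = w * (tokens + 36)
    w = idx % tokens
    for base in idx:
        w = tokens
        if idx == idx != 38:
            break
    return 9

w = tokens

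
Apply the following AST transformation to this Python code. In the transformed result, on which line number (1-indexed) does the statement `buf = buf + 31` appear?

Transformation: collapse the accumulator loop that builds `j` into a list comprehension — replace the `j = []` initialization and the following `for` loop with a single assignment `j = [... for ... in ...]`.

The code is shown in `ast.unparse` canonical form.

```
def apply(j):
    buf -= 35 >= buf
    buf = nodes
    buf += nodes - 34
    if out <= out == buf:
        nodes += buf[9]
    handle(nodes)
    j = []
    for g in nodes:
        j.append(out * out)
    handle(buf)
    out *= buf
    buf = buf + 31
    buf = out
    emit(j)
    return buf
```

Transformed code:
def apply(j):
    buf -= 35 >= buf
    buf = nodes
    buf += nodes - 34
    if out <= out == buf:
        nodes += buf[9]
    handle(nodes)
    j = [out * out for g in nodes]
    handle(buf)
    out *= buf
    buf = buf + 31
    buf = out
    emit(j)
    return buf

11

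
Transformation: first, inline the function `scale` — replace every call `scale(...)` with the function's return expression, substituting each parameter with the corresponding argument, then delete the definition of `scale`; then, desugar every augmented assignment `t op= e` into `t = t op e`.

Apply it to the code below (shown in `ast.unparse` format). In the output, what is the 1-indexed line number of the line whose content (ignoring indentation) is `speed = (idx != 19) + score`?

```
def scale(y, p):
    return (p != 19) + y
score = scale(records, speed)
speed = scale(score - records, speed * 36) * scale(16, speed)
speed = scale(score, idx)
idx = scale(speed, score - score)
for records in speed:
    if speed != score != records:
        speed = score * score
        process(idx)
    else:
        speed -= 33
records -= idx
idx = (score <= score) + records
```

3

Transformed code:
score = (speed != 19) + records
speed = ((speed * 36 != 19) + (score - records)) * ((speed != 19) + 16)
speed = (idx != 19) + score
idx = (score - score != 19) + speed
for records in speed:
    if speed != score != records:
        speed = score * score
        process(idx)
    else:
        speed = speed - 33
records = records - idx
idx = (score <= score) + records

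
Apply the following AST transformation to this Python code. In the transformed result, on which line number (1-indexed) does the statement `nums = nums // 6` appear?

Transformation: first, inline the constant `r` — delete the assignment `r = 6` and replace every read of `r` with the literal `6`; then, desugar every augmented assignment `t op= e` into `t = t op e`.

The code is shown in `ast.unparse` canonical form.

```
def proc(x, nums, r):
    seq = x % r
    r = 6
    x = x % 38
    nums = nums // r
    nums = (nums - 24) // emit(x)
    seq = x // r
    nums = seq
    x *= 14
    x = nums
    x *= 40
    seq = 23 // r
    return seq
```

4

Transformed code:
def proc(x, nums, r):
    seq = x % 6
    x = x % 38
    nums = nums // 6
    nums = (nums - 24) // emit(x)
    seq = x // 6
    nums = seq
    x = x * 14
    x = nums
    x = x * 40
    seq = 23 // 6
    return seq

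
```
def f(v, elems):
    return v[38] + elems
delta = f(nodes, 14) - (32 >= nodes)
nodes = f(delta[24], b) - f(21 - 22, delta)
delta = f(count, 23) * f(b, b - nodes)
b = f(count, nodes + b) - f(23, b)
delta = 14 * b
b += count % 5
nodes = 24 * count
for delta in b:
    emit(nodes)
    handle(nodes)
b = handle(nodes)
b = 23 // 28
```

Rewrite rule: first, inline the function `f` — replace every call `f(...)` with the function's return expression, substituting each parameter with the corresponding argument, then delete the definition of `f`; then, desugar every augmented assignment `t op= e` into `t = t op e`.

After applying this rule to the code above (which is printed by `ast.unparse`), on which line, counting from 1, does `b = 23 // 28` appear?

Transformed code:
delta = nodes[38] + 14 - (32 >= nodes)
nodes = delta[24][38] + b - ((21 - 22)[38] + delta)
delta = (count[38] + 23) * (b[38] + (b - nodes))
b = count[38] + (nodes + b) - (23[38] + b)
delta = 14 * b
b = b + count % 5
nodes = 24 * count
for delta in b:
    emit(nodes)
    handle(nodes)
b = handle(nodes)
b = 23 // 28

12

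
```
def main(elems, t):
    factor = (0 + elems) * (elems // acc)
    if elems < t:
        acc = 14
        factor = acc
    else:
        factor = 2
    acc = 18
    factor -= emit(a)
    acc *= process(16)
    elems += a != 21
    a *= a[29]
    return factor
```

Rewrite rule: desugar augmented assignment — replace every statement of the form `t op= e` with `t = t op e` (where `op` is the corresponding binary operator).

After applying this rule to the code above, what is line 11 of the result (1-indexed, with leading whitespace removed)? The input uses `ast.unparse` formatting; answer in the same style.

elems = elems + (a != 21)

Transformed code:
def main(elems, t):
    factor = (0 + elems) * (elems // acc)
    if elems < t:
        acc = 14
        factor = acc
    else:
        factor = 2
    acc = 18
    factor = factor - emit(a)
    acc = acc * process(16)
    elems = elems + (a != 21)
    a = a * a[29]
    return factor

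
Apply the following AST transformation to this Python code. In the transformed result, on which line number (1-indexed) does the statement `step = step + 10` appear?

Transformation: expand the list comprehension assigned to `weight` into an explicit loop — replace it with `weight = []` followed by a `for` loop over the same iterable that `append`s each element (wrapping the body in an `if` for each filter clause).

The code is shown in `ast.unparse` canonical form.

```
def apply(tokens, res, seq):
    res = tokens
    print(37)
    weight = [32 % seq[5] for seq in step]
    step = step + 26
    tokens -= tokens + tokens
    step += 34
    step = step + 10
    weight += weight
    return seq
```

Transformed code:
def apply(tokens, res, seq):
    res = tokens
    print(37)
    weight = []
    for seq in step:
        weight.append(32 % seq[5])
    step = step + 26
    tokens -= tokens + tokens
    step += 34
    step = step + 10
    weight += weight
    return seq

10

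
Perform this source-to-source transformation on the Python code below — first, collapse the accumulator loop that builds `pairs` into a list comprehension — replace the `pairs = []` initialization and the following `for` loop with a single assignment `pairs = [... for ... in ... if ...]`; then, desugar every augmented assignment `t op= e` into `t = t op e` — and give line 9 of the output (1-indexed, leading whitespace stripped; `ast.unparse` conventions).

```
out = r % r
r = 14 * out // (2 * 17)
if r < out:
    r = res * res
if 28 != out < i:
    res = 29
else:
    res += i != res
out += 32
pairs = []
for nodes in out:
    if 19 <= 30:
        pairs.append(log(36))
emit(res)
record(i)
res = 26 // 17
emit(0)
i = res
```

Transformed code:
out = r % r
r = 14 * out // (2 * 17)
if r < out:
    r = res * res
if 28 != out < i:
    res = 29
else:
    res = res + (i != res)
out = out + 32
pairs = [log(36) for nodes in out if 19 <= 30]
emit(res)
record(i)
res = 26 // 17
emit(0)
i = res

out = out + 32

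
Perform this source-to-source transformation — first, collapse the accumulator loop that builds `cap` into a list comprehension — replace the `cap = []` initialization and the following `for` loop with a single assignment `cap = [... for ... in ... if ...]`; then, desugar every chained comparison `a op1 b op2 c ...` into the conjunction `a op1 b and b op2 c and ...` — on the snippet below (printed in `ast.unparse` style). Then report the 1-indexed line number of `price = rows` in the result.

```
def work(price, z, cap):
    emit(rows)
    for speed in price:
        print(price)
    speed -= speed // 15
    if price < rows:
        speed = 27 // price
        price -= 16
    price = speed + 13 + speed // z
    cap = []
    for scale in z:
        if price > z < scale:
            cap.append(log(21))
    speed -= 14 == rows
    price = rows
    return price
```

Transformed code:
def work(price, z, cap):
    emit(rows)
    for speed in price:
        print(price)
    speed -= speed // 15
    if price < rows:
        speed = 27 // price
        price -= 16
    price = speed + 13 + speed // z
    cap = [log(21) for scale in z if price > z and z < scale]
    speed -= 14 == rows
    price = rows
    return price

12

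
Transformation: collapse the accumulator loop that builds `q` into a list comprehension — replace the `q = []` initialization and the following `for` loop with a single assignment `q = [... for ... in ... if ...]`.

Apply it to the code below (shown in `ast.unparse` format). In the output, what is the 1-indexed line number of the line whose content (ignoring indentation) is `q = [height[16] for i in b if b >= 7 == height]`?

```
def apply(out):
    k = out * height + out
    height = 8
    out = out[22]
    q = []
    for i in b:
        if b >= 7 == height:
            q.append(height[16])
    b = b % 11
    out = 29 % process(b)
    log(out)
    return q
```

Transformed code:
def apply(out):
    k = out * height + out
    height = 8
    out = out[22]
    q = [height[16] for i in b if b >= 7 == height]
    b = b % 11
    out = 29 % process(b)
    log(out)
    return q

5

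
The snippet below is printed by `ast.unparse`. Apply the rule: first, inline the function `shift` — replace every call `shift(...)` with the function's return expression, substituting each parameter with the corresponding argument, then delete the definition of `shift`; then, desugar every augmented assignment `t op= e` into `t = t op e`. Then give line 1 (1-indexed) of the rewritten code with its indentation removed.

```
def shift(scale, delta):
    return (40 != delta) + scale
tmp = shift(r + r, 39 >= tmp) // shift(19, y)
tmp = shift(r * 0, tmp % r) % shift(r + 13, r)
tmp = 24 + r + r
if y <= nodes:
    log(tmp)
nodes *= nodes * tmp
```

tmp = ((40 != (39 >= tmp)) + (r + r)) // ((40 != y) + 19)

Transformed code:
tmp = ((40 != (39 >= tmp)) + (r + r)) // ((40 != y) + 19)
tmp = ((40 != tmp % r) + r * 0) % ((40 != r) + (r + 13))
tmp = 24 + r + r
if y <= nodes:
    log(tmp)
nodes = nodes * (nodes * tmp)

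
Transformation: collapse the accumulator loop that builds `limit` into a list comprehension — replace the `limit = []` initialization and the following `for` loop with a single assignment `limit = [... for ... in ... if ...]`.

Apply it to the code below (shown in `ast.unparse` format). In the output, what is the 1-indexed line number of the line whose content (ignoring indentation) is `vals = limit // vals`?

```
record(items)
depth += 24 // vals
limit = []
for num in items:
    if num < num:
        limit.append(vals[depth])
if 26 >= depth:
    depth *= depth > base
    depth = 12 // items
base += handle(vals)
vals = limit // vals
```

8

Transformed code:
record(items)
depth += 24 // vals
limit = [vals[depth] for num in items if num < num]
if 26 >= depth:
    depth *= depth > base
    depth = 12 // items
base += handle(vals)
vals = limit // vals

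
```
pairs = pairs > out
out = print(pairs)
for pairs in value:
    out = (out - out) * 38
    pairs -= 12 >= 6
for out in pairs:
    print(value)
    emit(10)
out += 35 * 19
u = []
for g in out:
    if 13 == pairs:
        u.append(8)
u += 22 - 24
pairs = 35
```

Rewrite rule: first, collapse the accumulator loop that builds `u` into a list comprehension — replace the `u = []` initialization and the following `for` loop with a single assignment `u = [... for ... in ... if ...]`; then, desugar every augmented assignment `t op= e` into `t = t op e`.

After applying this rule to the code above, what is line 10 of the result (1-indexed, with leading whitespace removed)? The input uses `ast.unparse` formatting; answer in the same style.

Transformed code:
pairs = pairs > out
out = print(pairs)
for pairs in value:
    out = (out - out) * 38
    pairs = pairs - (12 >= 6)
for out in pairs:
    print(value)
    emit(10)
out = out + 35 * 19
u = [8 for g in out if 13 == pairs]
u = u + (22 - 24)
pairs = 35

u = [8 for g in out if 13 == pairs]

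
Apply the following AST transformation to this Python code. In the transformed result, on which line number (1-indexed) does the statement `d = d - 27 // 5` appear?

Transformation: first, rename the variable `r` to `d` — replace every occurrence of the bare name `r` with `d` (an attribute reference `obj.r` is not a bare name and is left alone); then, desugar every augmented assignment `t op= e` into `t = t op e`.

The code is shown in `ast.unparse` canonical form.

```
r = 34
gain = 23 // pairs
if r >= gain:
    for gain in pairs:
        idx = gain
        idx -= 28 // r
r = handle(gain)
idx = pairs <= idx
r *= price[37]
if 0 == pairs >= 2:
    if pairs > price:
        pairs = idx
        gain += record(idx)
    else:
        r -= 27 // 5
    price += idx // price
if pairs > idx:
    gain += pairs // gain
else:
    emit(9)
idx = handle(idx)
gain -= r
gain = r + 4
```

15

Transformed code:
d = 34
gain = 23 // pairs
if d >= gain:
    for gain in pairs:
        idx = gain
        idx = idx - 28 // d
d = handle(gain)
idx = pairs <= idx
d = d * price[37]
if 0 == pairs >= 2:
    if pairs > price:
        pairs = idx
        gain = gain + record(idx)
    else:
        d = d - 27 // 5
    price = price + idx // price
if pairs > idx:
    gain = gain + pairs // gain
else:
    emit(9)
idx = handle(idx)
gain = gain - d
gain = d + 4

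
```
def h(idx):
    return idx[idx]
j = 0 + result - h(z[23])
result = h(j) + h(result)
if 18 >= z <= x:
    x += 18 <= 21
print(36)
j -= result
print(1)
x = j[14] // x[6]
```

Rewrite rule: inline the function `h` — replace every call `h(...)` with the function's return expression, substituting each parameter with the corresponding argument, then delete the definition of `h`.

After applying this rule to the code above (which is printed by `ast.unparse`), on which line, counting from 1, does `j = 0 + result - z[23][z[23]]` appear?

Transformed code:
j = 0 + result - z[23][z[23]]
result = j[j] + result[result]
if 18 >= z <= x:
    x += 18 <= 21
print(36)
j -= result
print(1)
x = j[14] // x[6]

1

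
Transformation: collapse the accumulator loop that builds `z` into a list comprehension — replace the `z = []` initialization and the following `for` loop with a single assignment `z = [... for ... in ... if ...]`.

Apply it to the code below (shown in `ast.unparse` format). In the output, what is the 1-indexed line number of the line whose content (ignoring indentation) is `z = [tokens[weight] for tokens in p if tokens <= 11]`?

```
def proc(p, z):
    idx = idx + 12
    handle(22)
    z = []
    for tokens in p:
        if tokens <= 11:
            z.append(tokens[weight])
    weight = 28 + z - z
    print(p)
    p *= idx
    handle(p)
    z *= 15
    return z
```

Transformed code:
def proc(p, z):
    idx = idx + 12
    handle(22)
    z = [tokens[weight] for tokens in p if tokens <= 11]
    weight = 28 + z - z
    print(p)
    p *= idx
    handle(p)
    z *= 15
    return z

4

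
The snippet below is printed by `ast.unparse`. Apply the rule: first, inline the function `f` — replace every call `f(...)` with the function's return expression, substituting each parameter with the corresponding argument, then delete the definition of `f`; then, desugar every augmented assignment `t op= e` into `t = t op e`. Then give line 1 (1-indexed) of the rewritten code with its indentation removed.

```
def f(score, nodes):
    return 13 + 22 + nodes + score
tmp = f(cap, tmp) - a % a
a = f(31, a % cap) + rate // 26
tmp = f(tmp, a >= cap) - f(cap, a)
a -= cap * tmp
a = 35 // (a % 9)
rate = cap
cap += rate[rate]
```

Transformed code:
tmp = 13 + 22 + tmp + cap - a % a
a = 13 + 22 + a % cap + 31 + rate // 26
tmp = 13 + 22 + (a >= cap) + tmp - (13 + 22 + a + cap)
a = a - cap * tmp
a = 35 // (a % 9)
rate = cap
cap = cap + rate[rate]

tmp = 13 + 22 + tmp + cap - a % a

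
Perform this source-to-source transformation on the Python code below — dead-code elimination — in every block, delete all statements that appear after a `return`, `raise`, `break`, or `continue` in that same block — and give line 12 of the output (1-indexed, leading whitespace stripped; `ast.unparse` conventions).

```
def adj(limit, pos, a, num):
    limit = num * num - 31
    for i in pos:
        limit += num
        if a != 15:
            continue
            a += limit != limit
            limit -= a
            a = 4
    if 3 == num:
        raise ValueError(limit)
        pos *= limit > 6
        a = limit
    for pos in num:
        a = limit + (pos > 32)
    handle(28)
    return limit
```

Transformed code:
def adj(limit, pos, a, num):
    limit = num * num - 31
    for i in pos:
        limit += num
        if a != 15:
            continue
    if 3 == num:
        raise ValueError(limit)
    for pos in num:
        a = limit + (pos > 32)
    handle(28)
    return limit

return limit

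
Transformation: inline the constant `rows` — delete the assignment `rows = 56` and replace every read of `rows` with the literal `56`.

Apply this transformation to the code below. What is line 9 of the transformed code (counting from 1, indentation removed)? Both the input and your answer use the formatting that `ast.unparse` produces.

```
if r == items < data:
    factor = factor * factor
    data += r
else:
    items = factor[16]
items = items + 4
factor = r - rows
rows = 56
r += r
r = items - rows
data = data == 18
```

r = items - 56

Transformed code:
if r == items < data:
    factor = factor * factor
    data += r
else:
    items = factor[16]
items = items + 4
factor = r - 56
r += r
r = items - 56
data = data == 18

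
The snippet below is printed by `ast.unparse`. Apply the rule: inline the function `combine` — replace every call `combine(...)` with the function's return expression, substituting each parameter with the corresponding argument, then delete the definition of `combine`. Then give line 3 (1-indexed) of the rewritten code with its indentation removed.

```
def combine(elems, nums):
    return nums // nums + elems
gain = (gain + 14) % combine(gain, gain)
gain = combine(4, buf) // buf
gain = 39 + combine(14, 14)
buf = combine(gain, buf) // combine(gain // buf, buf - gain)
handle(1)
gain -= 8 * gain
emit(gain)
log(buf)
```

gain = 39 + (14 // 14 + 14)

Transformed code:
gain = (gain + 14) % (gain // gain + gain)
gain = (buf // buf + 4) // buf
gain = 39 + (14 // 14 + 14)
buf = (buf // buf + gain) // ((buf - gain) // (buf - gain) + gain // buf)
handle(1)
gain -= 8 * gain
emit(gain)
log(buf)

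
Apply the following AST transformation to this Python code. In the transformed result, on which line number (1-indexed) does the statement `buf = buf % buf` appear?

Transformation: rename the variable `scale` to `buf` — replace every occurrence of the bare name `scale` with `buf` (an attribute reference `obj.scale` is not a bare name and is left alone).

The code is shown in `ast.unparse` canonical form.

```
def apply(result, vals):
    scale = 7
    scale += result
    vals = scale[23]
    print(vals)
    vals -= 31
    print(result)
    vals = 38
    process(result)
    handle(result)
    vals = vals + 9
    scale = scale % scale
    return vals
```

Transformed code:
def apply(result, vals):
    buf = 7
    buf += result
    vals = buf[23]
    print(vals)
    vals -= 31
    print(result)
    vals = 38
    process(result)
    handle(result)
    vals = vals + 9
    buf = buf % buf
    return vals

12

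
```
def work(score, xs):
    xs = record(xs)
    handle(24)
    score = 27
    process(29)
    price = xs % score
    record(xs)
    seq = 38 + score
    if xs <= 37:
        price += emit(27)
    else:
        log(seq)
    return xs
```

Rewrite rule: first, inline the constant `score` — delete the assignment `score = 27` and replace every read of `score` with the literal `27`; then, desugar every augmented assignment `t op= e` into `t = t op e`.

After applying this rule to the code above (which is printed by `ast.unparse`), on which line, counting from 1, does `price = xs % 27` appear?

Transformed code:
def work(score, xs):
    xs = record(xs)
    handle(24)
    process(29)
    price = xs % 27
    record(xs)
    seq = 38 + 27
    if xs <= 37:
        price = price + emit(27)
    else:
        log(seq)
    return xs

5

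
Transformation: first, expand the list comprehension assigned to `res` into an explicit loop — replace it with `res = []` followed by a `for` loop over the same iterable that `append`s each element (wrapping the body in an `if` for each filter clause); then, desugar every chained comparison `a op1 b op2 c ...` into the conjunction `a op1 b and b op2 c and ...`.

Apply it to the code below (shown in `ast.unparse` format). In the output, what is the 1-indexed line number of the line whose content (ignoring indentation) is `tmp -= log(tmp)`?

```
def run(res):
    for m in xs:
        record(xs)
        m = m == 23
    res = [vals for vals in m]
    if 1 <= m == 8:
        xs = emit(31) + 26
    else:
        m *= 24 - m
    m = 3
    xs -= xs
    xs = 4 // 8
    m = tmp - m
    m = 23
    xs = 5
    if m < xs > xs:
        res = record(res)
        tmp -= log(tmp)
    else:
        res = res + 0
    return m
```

20

Transformed code:
def run(res):
    for m in xs:
        record(xs)
        m = m == 23
    res = []
    for vals in m:
        res.append(vals)
    if 1 <= m and m == 8:
        xs = emit(31) + 26
    else:
        m *= 24 - m
    m = 3
    xs -= xs
    xs = 4 // 8
    m = tmp - m
    m = 23
    xs = 5
    if m < xs and xs > xs:
        res = record(res)
        tmp -= log(tmp)
    else:
        res = res + 0
    return m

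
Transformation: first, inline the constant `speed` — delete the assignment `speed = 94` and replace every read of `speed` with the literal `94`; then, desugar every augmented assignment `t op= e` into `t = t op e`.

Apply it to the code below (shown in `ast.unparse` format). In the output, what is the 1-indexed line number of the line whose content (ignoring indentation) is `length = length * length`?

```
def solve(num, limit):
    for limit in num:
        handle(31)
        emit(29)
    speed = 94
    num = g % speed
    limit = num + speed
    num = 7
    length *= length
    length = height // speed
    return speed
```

Transformed code:
def solve(num, limit):
    for limit in num:
        handle(31)
        emit(29)
    num = g % 94
    limit = num + 94
    num = 7
    length = length * length
    length = height // 94
    return 94

8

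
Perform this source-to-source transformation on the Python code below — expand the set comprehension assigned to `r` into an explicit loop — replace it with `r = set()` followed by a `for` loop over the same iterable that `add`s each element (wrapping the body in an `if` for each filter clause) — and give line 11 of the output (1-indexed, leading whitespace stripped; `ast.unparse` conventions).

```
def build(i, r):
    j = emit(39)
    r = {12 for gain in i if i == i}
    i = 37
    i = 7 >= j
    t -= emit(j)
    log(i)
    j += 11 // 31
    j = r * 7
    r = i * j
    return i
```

j += 11 // 31

Transformed code:
def build(i, r):
    j = emit(39)
    r = set()
    for gain in i:
        if i == i:
            r.add(12)
    i = 37
    i = 7 >= j
    t -= emit(j)
    log(i)
    j += 11 // 31
    j = r * 7
    r = i * j
    return i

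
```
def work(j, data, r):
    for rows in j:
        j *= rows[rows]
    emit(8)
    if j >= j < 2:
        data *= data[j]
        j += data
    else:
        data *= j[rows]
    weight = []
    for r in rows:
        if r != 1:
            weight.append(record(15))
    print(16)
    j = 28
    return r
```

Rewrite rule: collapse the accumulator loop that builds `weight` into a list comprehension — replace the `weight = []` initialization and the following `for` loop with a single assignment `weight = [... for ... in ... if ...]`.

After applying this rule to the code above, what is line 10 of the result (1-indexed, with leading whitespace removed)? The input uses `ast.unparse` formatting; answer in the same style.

weight = [record(15) for r in rows if r != 1]

Transformed code:
def work(j, data, r):
    for rows in j:
        j *= rows[rows]
    emit(8)
    if j >= j < 2:
        data *= data[j]
        j += data
    else:
        data *= j[rows]
    weight = [record(15) for r in rows if r != 1]
    print(16)
    j = 28
    return r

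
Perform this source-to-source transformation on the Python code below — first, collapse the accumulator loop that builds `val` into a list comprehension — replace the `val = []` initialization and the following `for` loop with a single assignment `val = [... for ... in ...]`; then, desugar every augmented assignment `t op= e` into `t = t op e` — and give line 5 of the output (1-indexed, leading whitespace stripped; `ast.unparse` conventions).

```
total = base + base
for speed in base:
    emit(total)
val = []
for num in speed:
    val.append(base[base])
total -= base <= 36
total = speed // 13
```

Transformed code:
total = base + base
for speed in base:
    emit(total)
val = [base[base] for num in speed]
total = total - (base <= 36)
total = speed // 13

total = total - (base <= 36)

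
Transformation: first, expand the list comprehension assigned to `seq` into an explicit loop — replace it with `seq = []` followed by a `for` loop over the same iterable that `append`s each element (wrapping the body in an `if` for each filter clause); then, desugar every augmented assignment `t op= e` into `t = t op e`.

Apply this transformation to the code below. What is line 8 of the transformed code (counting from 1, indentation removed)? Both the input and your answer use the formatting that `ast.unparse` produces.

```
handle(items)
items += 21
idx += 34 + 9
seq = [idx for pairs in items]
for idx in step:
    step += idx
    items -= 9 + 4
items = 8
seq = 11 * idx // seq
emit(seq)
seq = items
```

step = step + idx

Transformed code:
handle(items)
items = items + 21
idx = idx + (34 + 9)
seq = []
for pairs in items:
    seq.append(idx)
for idx in step:
    step = step + idx
    items = items - (9 + 4)
items = 8
seq = 11 * idx // seq
emit(seq)
seq = items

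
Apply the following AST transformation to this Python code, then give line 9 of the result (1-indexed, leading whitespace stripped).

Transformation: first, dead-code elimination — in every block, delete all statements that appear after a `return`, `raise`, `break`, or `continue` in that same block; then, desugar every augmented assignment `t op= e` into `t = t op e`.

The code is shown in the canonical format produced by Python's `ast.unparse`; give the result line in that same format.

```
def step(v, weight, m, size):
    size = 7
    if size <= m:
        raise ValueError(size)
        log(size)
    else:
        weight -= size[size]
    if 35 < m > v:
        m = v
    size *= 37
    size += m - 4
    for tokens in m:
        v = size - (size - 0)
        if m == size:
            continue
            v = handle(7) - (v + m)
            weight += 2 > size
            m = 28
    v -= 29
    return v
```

size = size * 37

Transformed code:
def step(v, weight, m, size):
    size = 7
    if size <= m:
        raise ValueError(size)
    else:
        weight = weight - size[size]
    if 35 < m > v:
        m = v
    size = size * 37
    size = size + (m - 4)
    for tokens in m:
        v = size - (size - 0)
        if m == size:
            continue
    v = v - 29
    return v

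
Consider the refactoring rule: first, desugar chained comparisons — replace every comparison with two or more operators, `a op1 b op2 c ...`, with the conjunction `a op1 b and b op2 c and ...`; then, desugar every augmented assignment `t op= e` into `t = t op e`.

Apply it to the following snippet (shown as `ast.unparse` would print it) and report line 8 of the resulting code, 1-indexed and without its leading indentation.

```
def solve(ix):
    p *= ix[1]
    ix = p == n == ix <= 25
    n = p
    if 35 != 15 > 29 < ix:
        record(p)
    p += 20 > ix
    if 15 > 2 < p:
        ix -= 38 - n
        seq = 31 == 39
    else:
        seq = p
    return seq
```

if 15 > 2 and 2 < p:

Transformed code:
def solve(ix):
    p = p * ix[1]
    ix = p == n and n == ix and (ix <= 25)
    n = p
    if 35 != 15 and 15 > 29 and (29 < ix):
        record(p)
    p = p + (20 > ix)
    if 15 > 2 and 2 < p:
        ix = ix - (38 - n)
        seq = 31 == 39
    else:
        seq = p
    return seq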